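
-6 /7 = -0.86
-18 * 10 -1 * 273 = -453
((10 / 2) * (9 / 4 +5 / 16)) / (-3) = -205 / 48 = -4.27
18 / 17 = 1.06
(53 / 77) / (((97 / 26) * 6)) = 689 / 22407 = 0.03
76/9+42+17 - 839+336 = -3920/9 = -435.56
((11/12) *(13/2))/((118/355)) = 50765/2832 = 17.93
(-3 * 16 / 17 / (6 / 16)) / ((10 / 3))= -192 / 85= -2.26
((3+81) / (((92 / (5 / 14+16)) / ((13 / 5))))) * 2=77.66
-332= -332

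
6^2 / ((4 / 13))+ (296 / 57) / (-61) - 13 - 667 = -1957847 / 3477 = -563.09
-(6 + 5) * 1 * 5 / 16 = -55 / 16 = -3.44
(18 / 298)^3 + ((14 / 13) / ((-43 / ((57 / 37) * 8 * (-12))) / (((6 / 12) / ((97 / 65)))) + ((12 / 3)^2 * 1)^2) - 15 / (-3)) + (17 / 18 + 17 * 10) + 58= 233.95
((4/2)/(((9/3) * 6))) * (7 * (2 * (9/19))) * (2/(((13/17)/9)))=4284/247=17.34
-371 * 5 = -1855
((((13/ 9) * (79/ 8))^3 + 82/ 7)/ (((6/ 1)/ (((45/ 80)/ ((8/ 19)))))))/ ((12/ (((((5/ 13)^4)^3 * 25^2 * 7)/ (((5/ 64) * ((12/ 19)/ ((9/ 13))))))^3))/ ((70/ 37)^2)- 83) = -1692605031650343048710283255786634981632232666015625/ 183675632189796048138286376589872546261298187111968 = -9.22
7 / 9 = 0.78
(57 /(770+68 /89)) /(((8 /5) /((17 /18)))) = 143735 /3292704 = 0.04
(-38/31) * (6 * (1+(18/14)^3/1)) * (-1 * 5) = 1222080/10633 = 114.93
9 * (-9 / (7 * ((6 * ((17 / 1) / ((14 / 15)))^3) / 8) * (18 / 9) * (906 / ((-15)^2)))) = -1176 / 3709315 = -0.00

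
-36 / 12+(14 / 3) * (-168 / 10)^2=1314.12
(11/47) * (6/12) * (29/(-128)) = -319/12032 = -0.03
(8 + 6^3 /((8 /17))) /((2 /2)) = 467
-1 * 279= -279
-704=-704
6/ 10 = 3/ 5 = 0.60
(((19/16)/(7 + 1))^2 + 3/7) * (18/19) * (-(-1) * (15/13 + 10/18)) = 1291975/1770496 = 0.73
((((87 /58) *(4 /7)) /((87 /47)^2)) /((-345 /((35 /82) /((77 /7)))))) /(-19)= 2209 /1491751503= 0.00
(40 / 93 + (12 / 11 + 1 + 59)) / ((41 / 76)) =114.04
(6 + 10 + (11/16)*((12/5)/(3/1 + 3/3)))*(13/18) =17069/1440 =11.85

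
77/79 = 0.97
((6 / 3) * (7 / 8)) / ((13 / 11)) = 77 / 52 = 1.48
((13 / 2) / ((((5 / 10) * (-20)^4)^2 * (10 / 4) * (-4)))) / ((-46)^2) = -0.00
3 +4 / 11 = 37 / 11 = 3.36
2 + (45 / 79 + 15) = 1388 / 79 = 17.57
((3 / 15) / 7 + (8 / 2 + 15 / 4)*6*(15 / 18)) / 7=5429 / 980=5.54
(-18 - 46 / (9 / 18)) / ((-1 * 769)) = 110 / 769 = 0.14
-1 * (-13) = 13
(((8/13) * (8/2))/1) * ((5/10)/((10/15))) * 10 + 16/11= 2848/143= 19.92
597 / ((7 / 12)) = 7164 / 7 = 1023.43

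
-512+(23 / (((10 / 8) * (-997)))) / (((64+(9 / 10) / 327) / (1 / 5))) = -178057520216 / 347768555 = -512.00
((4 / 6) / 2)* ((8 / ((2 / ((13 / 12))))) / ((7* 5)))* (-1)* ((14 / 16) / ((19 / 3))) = -0.01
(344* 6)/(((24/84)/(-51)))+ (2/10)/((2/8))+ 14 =-1842046/5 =-368409.20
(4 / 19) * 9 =36 / 19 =1.89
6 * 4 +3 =27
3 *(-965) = -2895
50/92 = 25/46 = 0.54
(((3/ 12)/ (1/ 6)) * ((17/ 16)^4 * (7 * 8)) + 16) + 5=2098005/ 16384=128.05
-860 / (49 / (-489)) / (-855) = -28036 / 2793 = -10.04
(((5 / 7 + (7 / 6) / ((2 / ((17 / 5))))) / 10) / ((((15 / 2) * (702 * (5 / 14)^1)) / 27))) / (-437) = -1133 / 127822500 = -0.00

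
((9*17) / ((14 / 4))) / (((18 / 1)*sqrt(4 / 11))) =17*sqrt(11) / 14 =4.03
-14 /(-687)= 14 /687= 0.02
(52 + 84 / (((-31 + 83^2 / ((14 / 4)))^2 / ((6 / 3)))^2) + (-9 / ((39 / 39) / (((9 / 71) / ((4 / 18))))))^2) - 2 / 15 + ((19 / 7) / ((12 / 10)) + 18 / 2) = 423684649014988516233 / 4734726525804777740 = 89.48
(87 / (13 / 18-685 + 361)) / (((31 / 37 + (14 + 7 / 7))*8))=-28971 / 13639736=-0.00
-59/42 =-1.40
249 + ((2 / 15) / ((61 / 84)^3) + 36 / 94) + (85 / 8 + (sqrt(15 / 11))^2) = 1228504039361 / 4693967080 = 261.72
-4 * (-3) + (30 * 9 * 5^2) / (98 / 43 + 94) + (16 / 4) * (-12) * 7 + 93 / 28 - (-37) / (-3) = -507929 / 1932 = -262.90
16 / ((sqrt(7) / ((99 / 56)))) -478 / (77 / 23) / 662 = -5497 / 25487 + 198 *sqrt(7) / 49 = 10.48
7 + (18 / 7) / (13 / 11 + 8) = 7.28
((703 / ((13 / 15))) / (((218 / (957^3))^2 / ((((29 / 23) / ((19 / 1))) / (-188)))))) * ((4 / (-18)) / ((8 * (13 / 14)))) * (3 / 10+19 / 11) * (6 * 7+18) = 584859529932291149517135 / 34728448144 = 16840934772184.36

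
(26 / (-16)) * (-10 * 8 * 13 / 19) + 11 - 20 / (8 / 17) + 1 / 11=24051 / 418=57.54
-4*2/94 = -4/47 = -0.09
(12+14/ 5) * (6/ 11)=444/ 55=8.07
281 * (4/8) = 140.50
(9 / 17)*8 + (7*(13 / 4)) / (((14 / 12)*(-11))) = 921 / 374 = 2.46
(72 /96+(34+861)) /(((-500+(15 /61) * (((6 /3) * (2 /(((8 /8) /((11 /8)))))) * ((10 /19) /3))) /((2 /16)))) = -4152697 /18535200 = -0.22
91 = 91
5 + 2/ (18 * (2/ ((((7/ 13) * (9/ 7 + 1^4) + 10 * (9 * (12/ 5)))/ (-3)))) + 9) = 31427/ 6003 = 5.24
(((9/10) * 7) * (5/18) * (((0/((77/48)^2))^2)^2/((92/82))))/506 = 0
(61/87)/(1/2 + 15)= 122/2697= 0.05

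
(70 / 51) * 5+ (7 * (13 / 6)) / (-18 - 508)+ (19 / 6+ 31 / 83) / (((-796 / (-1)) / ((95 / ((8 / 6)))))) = 50694537113 / 7089360672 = 7.15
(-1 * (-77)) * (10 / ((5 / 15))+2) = 2464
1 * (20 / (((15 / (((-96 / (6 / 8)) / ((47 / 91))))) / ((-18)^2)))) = -5031936 / 47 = -107062.47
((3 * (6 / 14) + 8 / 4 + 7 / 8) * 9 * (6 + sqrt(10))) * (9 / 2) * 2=18873 * sqrt(10) / 56 + 56619 / 28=3087.85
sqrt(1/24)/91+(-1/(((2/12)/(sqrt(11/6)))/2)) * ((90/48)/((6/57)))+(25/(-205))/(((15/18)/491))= -285 * sqrt(66)/8 - 2946/41+sqrt(6)/1092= -361.27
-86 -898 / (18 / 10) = -584.89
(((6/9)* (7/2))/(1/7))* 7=343/3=114.33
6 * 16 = 96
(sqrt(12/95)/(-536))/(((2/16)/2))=-0.01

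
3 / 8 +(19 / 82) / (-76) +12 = 12.37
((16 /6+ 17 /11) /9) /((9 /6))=0.31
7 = 7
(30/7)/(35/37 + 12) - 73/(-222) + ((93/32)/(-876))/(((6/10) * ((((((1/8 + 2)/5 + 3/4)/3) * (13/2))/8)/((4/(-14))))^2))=93069743413859/142000491797346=0.66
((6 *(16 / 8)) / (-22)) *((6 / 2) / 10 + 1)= -39 / 55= -0.71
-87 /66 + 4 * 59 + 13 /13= 5185 /22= 235.68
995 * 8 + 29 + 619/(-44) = 350897/44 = 7974.93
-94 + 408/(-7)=-1066/7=-152.29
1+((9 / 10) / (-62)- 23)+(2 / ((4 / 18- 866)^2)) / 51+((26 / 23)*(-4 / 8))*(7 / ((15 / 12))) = -46326285183713 / 1839824287360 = -25.18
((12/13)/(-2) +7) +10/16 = 745/104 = 7.16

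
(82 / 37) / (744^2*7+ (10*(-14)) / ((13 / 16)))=533 / 931836416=0.00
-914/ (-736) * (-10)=-2285/ 184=-12.42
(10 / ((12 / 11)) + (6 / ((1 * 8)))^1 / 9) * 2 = 37 / 2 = 18.50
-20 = -20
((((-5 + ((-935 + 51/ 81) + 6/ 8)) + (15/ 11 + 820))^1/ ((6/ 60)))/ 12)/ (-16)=696505/ 114048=6.11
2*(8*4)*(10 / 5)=128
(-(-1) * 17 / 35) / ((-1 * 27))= -17 / 945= -0.02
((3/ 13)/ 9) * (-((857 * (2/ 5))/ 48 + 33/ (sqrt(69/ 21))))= -11 * sqrt(161)/ 299 - 857/ 4680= -0.65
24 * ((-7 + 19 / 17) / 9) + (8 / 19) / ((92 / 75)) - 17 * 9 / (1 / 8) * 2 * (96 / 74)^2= -126171088654 / 30510903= -4135.28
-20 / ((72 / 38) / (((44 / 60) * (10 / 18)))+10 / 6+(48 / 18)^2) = -37620 / 25259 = -1.49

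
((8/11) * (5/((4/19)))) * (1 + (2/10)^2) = 988/55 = 17.96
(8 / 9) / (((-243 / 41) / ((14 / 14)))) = -328 / 2187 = -0.15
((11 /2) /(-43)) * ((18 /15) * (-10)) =66 /43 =1.53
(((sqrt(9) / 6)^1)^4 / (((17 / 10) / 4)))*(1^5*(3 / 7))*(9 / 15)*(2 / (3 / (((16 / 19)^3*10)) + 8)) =368640 / 41442583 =0.01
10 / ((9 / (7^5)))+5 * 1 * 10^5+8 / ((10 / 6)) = 23340566 / 45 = 518679.24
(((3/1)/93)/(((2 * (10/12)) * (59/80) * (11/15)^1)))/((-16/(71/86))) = -3195/1730234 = -0.00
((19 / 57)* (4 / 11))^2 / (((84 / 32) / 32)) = 4096 / 22869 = 0.18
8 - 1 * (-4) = 12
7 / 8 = 0.88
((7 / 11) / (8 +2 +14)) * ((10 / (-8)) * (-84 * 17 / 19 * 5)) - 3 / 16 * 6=2368 / 209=11.33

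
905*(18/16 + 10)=80545/8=10068.12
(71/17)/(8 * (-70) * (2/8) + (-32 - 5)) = -71/3009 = -0.02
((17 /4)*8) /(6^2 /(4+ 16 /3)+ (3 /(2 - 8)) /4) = 1904 /209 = 9.11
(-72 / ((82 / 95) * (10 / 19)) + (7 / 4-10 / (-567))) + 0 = -14573095 / 92988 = -156.72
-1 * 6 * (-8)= 48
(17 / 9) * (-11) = -187 / 9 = -20.78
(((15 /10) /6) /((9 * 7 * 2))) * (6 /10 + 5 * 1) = 1 /90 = 0.01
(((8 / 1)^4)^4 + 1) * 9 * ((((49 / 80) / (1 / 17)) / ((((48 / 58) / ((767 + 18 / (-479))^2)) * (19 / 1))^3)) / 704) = 2811683142768288690947985498868436426224936676025390625 / 1433368119608228340819296256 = 1961591795090841537026775000.00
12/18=2/3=0.67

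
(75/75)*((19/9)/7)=19/63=0.30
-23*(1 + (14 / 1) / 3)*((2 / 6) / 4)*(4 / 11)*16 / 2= -31.60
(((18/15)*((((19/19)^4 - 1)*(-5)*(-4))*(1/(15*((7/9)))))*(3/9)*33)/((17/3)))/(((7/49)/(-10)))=0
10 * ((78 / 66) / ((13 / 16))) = 160 / 11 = 14.55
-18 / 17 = -1.06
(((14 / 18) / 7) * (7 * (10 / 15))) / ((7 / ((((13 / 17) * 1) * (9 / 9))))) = 26 / 459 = 0.06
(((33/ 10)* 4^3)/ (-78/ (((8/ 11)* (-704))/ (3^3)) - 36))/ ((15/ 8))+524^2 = 56033376304/ 204075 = 274572.47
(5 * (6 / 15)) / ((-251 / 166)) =-332 / 251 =-1.32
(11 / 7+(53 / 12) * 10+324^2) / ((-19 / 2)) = -4410913 / 399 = -11054.92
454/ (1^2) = 454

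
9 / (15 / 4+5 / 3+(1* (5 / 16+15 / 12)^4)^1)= 0.79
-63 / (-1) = 63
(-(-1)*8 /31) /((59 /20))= 160 /1829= 0.09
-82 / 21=-3.90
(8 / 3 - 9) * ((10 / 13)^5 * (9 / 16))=-356250 / 371293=-0.96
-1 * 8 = -8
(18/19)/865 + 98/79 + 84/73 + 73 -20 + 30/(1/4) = 16623794041/94780645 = 175.39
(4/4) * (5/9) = 5/9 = 0.56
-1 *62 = -62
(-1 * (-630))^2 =396900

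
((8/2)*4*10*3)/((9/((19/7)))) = 3040/21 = 144.76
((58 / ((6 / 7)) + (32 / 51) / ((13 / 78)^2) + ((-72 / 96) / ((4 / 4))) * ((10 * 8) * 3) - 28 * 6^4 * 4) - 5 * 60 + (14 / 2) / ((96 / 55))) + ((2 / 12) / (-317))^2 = -71603713194125 / 491994144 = -145537.73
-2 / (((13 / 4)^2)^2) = -512 / 28561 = -0.02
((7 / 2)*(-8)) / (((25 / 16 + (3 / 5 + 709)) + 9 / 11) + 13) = -24640 / 637983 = -0.04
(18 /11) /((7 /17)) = 306 /77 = 3.97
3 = 3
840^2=705600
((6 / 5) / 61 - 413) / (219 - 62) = -125959 / 47885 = -2.63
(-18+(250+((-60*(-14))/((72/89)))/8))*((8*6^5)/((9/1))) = 2500704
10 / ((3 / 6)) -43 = -23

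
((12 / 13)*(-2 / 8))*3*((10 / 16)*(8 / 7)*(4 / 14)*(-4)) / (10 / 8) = 288 / 637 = 0.45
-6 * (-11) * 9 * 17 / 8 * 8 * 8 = 80784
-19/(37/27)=-513/37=-13.86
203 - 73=130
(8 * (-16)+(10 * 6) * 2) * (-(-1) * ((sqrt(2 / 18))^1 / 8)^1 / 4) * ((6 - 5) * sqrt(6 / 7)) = -sqrt(42) / 84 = -0.08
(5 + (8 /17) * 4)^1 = 117 /17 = 6.88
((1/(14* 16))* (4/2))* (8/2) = 1/28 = 0.04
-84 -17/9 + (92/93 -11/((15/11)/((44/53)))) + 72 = -1448867/73935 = -19.60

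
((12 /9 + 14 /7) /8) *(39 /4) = 65 /16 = 4.06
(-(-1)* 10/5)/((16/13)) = 13/8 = 1.62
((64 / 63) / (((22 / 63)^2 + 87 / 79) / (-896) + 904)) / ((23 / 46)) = 570802176 / 253970909645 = 0.00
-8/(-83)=8/83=0.10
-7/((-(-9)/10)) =-70/9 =-7.78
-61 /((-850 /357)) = 1281 /50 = 25.62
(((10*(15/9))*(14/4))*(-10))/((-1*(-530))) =-175/159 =-1.10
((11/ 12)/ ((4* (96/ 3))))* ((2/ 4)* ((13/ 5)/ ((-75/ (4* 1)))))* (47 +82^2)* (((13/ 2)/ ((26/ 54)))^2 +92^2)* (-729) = 542489886081/ 25600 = 21191011.18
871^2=758641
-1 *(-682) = 682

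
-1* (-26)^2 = -676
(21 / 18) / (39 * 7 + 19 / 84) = 98 / 22951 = 0.00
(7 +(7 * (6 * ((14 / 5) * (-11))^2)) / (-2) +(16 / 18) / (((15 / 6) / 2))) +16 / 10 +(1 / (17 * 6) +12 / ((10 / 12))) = -152217551 / 7650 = -19897.72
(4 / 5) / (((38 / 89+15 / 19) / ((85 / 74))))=3382 / 4477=0.76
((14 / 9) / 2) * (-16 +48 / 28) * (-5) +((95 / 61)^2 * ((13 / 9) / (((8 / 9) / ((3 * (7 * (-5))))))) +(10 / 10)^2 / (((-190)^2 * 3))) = -866292805799 / 2417905800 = -358.28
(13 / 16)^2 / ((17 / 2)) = 169 / 2176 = 0.08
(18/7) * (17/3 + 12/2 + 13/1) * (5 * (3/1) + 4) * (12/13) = 101232/91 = 1112.44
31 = 31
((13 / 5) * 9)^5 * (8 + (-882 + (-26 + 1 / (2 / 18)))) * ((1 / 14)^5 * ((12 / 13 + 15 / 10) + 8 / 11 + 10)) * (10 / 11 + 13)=-78607817686679697 / 36975400000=-2125949.08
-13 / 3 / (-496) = 13 / 1488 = 0.01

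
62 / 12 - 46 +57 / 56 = -6689 / 168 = -39.82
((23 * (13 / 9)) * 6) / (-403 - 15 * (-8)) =-598 / 849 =-0.70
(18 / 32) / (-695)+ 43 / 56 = 0.77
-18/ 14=-9/ 7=-1.29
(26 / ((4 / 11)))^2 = 20449 / 4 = 5112.25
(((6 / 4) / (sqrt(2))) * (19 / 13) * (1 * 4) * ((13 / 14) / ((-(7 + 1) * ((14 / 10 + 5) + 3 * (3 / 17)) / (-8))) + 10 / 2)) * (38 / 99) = 804365 * sqrt(2) / 93093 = 12.22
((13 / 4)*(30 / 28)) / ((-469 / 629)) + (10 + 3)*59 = 20021833 / 26264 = 762.33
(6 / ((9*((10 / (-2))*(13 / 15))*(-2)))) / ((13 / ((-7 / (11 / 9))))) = -63 / 1859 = -0.03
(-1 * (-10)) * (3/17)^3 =270/4913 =0.05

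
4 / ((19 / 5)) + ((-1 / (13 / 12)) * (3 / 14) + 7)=13581 / 1729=7.85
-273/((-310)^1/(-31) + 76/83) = -7553/302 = -25.01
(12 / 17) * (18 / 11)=216 / 187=1.16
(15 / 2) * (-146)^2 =159870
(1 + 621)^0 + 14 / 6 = 10 / 3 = 3.33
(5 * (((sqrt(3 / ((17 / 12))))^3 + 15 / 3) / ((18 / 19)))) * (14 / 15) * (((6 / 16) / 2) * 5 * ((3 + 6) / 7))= 2565 * sqrt(17) / 578 + 475 / 16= 47.98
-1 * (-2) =2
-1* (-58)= 58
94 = 94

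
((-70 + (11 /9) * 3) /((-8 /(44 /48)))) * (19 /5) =28.88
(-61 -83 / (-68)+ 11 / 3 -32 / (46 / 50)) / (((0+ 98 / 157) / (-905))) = 60596552885 / 459816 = 131784.35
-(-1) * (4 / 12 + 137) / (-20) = -103 / 15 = -6.87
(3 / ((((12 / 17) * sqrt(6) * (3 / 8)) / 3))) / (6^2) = 17 * sqrt(6) / 108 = 0.39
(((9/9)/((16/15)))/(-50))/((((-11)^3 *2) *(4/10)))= 3/170368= 0.00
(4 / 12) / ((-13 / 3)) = -1 / 13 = -0.08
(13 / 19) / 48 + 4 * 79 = 288205 / 912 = 316.01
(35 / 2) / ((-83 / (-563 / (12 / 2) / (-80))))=-0.25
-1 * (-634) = 634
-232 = -232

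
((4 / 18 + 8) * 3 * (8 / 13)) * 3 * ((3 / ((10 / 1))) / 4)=222 / 65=3.42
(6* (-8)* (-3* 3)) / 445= 432 / 445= 0.97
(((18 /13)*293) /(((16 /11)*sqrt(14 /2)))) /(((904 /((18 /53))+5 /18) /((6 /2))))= 783189*sqrt(7) /17441788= 0.12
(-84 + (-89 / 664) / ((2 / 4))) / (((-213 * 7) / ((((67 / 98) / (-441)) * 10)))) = -9372295 / 10696714308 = -0.00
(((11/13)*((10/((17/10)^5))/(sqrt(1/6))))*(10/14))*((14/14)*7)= 55000000*sqrt(6)/18458141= 7.30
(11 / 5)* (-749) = -8239 / 5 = -1647.80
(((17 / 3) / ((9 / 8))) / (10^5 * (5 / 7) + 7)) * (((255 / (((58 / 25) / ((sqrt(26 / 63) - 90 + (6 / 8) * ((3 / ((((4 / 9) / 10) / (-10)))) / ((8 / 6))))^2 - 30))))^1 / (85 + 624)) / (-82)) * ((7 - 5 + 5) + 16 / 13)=-13750924643461625 / 56817090921292416 + 3227588125 * sqrt(182) / 65760521899644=-0.24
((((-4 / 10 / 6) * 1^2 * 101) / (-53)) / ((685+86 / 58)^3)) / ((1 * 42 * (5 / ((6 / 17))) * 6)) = 2463289 / 22393307356062652800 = 0.00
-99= -99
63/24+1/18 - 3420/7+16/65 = -15909721/32760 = -485.64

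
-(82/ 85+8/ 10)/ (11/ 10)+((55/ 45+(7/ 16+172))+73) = 6598853/ 26928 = 245.06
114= 114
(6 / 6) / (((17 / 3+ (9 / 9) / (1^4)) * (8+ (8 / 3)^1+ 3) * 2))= 9 / 1640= 0.01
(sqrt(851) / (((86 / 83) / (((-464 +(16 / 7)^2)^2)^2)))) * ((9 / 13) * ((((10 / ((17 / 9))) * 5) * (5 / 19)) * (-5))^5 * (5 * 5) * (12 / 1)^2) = -159329791247378553292837.50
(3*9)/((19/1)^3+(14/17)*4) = 459/116659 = 0.00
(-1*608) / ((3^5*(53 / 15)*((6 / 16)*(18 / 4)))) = -48640 / 115911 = -0.42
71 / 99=0.72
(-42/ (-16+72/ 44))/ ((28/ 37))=1221/ 316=3.86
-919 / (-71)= 12.94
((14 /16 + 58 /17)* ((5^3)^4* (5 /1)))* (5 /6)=3558349609375 /816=4360722560.51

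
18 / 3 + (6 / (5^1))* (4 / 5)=174 / 25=6.96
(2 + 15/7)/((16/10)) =145/56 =2.59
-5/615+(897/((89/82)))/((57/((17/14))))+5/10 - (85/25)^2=475945697/72797550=6.54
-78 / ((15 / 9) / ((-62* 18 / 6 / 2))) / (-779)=-21762 / 3895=-5.59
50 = 50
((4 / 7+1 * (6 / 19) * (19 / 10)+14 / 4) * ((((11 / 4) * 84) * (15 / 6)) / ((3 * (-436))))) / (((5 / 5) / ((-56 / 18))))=77 / 12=6.42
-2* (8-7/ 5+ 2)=-17.20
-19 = -19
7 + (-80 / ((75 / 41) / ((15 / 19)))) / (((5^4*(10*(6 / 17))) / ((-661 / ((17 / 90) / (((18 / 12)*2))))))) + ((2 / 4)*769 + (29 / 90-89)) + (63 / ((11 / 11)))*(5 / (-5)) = 43192448 / 106875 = 404.14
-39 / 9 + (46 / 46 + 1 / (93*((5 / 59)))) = -497 / 155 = -3.21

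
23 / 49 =0.47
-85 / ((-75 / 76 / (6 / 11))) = 46.98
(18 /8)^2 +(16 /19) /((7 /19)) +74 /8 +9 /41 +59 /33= 2819419 /151536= 18.61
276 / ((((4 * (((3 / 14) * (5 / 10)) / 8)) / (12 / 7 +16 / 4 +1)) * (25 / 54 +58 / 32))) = 14943744 / 983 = 15202.18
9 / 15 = 0.60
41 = 41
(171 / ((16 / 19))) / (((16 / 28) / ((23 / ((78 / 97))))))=10164.19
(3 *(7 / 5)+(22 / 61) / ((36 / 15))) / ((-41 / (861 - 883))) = 87571 / 37515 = 2.33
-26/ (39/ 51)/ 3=-11.33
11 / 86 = 0.13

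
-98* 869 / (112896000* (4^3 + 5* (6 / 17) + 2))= -14773 / 1327104000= -0.00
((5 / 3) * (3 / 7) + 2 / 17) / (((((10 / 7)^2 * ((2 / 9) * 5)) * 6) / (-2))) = -2079 / 17000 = -0.12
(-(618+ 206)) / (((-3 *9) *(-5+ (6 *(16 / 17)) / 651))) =-3039736 / 497151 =-6.11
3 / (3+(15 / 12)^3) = 192 / 317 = 0.61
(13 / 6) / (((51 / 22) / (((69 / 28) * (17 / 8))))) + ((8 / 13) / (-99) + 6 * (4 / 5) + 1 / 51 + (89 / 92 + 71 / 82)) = 266685835007 / 23107724640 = 11.54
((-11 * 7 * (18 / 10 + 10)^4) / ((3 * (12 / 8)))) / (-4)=933036797 / 11250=82936.60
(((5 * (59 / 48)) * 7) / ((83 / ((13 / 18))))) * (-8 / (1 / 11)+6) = -1100645 / 35856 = -30.70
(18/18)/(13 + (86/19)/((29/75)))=551/13613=0.04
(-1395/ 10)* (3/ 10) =-837/ 20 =-41.85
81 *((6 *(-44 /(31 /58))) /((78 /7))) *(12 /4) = -4340952 /403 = -10771.59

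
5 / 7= 0.71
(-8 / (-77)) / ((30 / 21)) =4 / 55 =0.07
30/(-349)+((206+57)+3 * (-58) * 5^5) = -189676993/349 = -543487.09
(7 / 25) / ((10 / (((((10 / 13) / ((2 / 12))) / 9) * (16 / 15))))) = 224 / 14625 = 0.02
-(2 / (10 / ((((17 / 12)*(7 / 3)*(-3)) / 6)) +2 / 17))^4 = -200533921 / 15527402881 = -0.01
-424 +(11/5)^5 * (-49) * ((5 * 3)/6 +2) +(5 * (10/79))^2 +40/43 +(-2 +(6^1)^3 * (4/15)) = -19675750797733/1677268750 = -11730.83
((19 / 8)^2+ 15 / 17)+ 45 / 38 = 159323 / 20672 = 7.71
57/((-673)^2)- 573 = -259528260/452929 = -573.00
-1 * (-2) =2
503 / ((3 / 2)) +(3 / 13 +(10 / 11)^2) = 1587427 / 4719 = 336.39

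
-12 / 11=-1.09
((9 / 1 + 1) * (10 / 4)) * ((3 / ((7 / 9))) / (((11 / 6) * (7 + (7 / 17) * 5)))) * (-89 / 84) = -6.15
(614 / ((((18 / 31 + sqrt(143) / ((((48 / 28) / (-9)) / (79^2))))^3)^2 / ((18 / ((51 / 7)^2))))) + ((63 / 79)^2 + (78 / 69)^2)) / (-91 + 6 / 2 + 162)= 9589749890111182723637667901422724014456352506511360 * sqrt(143) / 16585130238370932368089885547062401447110508001948086234822072469613134742239890384433643589 + 433334983400789206390940770314789158947437243744201191163025987372822526598613334806227630419753549 / 16755221263937997406695768692334963211513143729570137094246845699982963173748987040416514334935230426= 0.03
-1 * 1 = -1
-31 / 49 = -0.63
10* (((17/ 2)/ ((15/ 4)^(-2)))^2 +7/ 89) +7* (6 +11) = 6516086557/ 45568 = 142996.98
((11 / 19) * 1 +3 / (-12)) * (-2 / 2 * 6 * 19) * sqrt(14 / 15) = -5 * sqrt(210) / 2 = -36.23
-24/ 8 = -3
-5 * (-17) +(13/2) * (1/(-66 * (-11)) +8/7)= 939535/10164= 92.44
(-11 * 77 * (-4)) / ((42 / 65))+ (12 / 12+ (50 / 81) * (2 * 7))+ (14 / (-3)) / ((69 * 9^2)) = 88076623 / 16767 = 5252.97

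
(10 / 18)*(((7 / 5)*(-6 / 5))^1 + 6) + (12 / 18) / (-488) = 8779 / 3660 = 2.40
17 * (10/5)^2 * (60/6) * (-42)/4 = -7140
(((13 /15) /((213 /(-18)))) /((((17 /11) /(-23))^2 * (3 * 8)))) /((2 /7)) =-2.37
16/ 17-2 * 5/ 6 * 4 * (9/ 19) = -716/ 323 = -2.22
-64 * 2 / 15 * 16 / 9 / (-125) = 2048 / 16875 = 0.12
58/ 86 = 29/ 43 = 0.67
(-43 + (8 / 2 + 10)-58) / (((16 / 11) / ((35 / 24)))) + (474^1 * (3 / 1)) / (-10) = -146833 / 640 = -229.43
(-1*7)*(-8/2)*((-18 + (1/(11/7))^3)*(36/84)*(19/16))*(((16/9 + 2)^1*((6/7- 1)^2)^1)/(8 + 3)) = -7627645/4304454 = -1.77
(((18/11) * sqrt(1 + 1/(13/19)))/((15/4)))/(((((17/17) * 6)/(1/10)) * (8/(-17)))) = -17 * sqrt(26)/3575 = -0.02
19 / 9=2.11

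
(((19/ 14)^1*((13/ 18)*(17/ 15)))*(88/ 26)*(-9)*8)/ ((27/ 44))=-1250656/ 2835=-441.15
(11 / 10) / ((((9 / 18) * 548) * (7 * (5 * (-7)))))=-11 / 671300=-0.00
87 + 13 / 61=5320 / 61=87.21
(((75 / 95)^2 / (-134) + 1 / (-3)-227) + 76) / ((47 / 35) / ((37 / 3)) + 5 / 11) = -268.60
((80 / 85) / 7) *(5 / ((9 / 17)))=1.27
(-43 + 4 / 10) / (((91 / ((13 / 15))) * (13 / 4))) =-284 / 2275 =-0.12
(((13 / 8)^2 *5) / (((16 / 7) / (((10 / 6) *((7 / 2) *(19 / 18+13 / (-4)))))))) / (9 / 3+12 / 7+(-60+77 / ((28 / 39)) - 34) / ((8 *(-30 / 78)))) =-572424125 / 3158784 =-181.22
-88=-88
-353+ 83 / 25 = -8742 / 25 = -349.68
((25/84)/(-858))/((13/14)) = -25/66924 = -0.00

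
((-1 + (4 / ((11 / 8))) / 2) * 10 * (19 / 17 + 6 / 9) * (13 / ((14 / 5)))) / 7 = 21125 / 3927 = 5.38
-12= -12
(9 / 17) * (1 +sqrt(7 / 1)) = 9 / 17 +9 * sqrt(7) / 17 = 1.93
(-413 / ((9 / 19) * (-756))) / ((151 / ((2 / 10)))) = 1121 / 733860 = 0.00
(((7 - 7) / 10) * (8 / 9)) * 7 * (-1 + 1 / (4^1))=0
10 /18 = 5 /9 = 0.56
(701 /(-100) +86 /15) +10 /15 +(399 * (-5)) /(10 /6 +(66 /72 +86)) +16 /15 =-7036369 /318900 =-22.06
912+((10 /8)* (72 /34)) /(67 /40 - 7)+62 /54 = 29742385 /32589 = 912.65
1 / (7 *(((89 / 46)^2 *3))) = 2116 / 166341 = 0.01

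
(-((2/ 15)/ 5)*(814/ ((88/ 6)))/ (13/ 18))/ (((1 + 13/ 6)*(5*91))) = -3996/ 2809625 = -0.00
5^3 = 125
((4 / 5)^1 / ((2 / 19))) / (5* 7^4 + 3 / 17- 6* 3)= 323 / 509455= 0.00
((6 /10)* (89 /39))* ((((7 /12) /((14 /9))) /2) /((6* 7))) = 0.01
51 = 51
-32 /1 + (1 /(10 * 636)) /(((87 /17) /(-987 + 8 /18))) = -159507103 /4979880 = -32.03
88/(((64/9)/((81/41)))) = 8019/328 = 24.45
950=950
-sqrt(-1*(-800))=-28.28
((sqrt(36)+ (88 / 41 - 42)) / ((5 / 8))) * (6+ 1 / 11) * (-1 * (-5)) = -743968 / 451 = -1649.60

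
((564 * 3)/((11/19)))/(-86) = -16074/473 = -33.98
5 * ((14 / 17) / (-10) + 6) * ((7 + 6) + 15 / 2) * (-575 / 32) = -11858225 / 1088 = -10899.10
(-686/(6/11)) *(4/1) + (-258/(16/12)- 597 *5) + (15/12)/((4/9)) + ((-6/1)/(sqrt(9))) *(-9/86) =-16937483/2064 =-8206.14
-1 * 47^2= -2209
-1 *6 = -6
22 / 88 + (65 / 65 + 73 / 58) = 291 / 116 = 2.51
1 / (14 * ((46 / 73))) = 73 / 644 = 0.11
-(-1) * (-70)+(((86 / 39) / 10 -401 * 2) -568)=-1439.78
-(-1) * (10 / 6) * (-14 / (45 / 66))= -308 / 9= -34.22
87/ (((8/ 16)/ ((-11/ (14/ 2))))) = -1914/ 7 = -273.43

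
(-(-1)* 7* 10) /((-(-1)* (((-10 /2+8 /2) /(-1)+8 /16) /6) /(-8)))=-2240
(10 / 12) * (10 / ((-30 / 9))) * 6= -15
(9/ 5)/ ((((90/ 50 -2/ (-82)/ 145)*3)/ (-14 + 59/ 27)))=-379291/ 96318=-3.94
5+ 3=8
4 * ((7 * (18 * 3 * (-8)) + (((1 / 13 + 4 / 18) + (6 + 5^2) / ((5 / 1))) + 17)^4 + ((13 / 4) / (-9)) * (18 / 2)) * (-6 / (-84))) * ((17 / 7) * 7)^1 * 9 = 2404405097021517383 / 182183478750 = 13197712.07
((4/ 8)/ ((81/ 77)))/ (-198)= -7/ 2916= -0.00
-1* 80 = -80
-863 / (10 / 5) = -863 / 2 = -431.50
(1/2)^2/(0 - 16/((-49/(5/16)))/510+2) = 2499/19994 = 0.12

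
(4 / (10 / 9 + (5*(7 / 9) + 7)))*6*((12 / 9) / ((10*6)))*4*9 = 8 / 5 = 1.60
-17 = -17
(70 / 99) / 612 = 35 / 30294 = 0.00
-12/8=-3/2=-1.50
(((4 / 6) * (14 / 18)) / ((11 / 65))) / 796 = 455 / 118206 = 0.00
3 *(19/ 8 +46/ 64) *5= 46.41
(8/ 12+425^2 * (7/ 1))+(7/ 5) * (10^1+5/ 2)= 7586359/ 6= 1264393.17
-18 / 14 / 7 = -9 / 49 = -0.18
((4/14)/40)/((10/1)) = 1/1400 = 0.00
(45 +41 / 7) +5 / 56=2853 / 56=50.95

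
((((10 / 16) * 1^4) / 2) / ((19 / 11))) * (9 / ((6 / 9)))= 1485 / 608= 2.44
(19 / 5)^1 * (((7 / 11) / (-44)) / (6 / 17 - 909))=119 / 1967460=0.00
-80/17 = -4.71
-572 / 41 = -13.95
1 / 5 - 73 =-364 / 5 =-72.80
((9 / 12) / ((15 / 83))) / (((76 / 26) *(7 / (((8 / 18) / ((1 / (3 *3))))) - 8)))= -1079 / 4750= -0.23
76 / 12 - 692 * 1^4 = -685.67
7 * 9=63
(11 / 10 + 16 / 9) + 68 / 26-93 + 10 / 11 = -1114513 / 12870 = -86.60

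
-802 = -802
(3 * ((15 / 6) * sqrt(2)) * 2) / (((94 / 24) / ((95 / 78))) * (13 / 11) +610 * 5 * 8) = 31350 * sqrt(2) / 51003943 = 0.00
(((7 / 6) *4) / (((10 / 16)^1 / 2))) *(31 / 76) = 1736 / 285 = 6.09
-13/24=-0.54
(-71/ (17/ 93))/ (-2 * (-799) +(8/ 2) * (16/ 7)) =-0.24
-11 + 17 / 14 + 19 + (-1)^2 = 143 / 14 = 10.21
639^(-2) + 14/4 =2858249/816642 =3.50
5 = 5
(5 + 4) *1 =9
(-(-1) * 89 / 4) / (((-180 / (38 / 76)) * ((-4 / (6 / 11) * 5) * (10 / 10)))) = 89 / 52800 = 0.00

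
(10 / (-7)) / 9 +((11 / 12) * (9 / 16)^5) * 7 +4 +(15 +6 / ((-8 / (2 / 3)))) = 4942000505 / 264241152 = 18.70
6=6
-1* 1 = -1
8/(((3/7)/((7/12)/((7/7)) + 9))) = 178.89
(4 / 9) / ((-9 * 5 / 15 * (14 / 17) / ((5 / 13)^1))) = -170 / 2457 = -0.07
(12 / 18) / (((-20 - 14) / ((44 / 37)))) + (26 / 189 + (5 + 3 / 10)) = 6436513 / 1188810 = 5.41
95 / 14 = 6.79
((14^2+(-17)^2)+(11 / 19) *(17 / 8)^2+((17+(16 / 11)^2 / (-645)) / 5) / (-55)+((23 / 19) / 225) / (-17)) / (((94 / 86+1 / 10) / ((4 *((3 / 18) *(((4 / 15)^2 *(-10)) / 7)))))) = -1297874303318702 / 46893459083625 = -27.68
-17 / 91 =-0.19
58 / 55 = 1.05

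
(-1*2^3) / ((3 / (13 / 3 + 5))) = -224 / 9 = -24.89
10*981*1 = 9810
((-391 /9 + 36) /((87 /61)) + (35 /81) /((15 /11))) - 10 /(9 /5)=-73700 /7047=-10.46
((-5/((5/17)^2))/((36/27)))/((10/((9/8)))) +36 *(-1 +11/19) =-609057/30400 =-20.03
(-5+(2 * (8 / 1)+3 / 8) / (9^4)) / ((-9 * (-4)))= -262309 / 1889568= -0.14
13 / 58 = 0.22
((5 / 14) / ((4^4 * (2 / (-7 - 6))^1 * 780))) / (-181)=1 / 15568896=0.00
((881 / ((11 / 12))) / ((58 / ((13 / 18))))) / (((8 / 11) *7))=11453 / 4872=2.35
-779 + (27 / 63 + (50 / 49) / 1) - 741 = -74409 / 49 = -1518.55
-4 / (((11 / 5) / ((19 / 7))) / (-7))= 380 / 11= 34.55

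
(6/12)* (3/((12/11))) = 11/8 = 1.38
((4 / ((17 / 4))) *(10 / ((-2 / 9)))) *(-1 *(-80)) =-57600 / 17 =-3388.24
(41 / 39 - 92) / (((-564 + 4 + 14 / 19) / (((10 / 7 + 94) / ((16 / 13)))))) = 11254631 / 892584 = 12.61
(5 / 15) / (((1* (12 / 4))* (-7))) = -1 / 63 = -0.02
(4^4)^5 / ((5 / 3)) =3298534883328 / 5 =659706976665.60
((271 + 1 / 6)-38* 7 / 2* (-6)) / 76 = 6415 / 456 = 14.07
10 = 10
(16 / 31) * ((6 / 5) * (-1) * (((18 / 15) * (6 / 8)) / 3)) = -144 / 775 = -0.19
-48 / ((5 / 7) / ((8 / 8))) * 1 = -336 / 5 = -67.20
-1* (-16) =16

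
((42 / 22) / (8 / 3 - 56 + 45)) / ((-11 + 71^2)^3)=-63 / 34997469925000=-0.00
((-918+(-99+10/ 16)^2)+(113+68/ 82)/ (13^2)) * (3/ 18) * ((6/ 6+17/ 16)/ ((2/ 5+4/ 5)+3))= 16435751035/ 22923264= 716.99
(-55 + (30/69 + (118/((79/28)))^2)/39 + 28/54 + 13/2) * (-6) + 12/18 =325635619/16794531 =19.39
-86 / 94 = -43 / 47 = -0.91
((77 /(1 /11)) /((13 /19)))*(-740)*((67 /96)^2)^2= -59994018196805 /276037632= -217340.00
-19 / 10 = -1.90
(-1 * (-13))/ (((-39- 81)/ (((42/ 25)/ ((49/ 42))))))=-39/ 250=-0.16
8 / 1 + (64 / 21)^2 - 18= -314 / 441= -0.71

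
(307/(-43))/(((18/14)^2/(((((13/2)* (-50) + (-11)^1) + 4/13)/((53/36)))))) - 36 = 252991460/266643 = 948.80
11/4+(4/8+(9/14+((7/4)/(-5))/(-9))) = 2477/630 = 3.93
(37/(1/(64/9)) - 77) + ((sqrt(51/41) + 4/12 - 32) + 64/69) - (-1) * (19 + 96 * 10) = sqrt(2091)/41 + 234815/207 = 1135.49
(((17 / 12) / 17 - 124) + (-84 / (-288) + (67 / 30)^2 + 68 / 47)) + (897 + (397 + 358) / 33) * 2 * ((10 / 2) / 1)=8451334601 / 930600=9081.60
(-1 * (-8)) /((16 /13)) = 13 /2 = 6.50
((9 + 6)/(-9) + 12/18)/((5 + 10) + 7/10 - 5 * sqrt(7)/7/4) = -43960/689547 - 500 * sqrt(7)/689547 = -0.07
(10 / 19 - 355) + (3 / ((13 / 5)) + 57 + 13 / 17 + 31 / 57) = -3716257 / 12597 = -295.01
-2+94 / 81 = -68 / 81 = -0.84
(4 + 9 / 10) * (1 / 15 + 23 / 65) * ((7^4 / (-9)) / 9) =-4823609 / 78975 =-61.08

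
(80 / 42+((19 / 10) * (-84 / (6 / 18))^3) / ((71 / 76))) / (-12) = 60659398274 / 22365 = 2712246.74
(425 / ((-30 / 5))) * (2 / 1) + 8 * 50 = 775 / 3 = 258.33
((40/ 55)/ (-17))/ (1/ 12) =-96/ 187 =-0.51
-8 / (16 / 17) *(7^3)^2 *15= -30000495 / 2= -15000247.50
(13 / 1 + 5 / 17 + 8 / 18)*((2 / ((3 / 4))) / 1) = 16816 / 459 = 36.64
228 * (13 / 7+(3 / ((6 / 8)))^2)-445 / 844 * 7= 24032195 / 5908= 4067.74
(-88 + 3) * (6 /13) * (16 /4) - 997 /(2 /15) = -198495 /26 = -7634.42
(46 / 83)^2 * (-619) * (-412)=539639248 / 6889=78333.47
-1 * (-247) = 247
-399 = -399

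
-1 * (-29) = 29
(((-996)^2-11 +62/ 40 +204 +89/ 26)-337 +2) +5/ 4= 128944429/ 130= 991880.22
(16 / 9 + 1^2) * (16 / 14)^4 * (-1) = -102400 / 21609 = -4.74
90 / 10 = 9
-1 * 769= -769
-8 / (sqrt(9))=-8 / 3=-2.67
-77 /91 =-11 /13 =-0.85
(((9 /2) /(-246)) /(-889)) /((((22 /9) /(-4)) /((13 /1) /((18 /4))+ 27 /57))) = -1725 /15235682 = -0.00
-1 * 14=-14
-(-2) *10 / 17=20 / 17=1.18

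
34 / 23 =1.48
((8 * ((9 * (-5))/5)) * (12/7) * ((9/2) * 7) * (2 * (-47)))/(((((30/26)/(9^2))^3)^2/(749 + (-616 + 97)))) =31437980506987882206912/3125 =10060153762236122306.21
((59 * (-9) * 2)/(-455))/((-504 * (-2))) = 59/25480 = 0.00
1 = 1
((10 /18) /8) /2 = 5 /144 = 0.03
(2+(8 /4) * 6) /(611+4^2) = 0.02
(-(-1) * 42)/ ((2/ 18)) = 378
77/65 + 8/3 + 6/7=6427/1365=4.71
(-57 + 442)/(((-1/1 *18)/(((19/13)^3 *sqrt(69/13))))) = -2640715 *sqrt(897)/514098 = -153.84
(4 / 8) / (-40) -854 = -68321 / 80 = -854.01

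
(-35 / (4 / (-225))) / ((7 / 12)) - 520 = 2855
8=8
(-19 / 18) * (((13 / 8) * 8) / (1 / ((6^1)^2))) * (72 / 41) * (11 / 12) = -32604 / 41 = -795.22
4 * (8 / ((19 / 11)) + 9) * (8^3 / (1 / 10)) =279174.74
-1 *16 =-16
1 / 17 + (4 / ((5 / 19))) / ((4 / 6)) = 1943 / 85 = 22.86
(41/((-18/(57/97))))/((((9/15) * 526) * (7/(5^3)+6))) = -486875/695225772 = -0.00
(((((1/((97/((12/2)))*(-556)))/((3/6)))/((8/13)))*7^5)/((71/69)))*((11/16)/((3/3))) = -497504007/122533504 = -4.06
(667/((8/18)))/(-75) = -2001/100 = -20.01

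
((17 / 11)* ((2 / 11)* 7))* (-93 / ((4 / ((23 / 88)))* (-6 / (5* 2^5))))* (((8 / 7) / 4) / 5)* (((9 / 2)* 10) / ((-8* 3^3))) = -60605 / 15972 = -3.79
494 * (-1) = -494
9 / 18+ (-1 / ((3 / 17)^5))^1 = -2839471 / 486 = -5842.53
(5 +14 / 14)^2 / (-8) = -9 / 2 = -4.50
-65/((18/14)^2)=-3185/81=-39.32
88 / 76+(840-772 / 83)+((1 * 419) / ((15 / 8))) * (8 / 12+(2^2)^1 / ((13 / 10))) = 1539196414 / 922545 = 1668.42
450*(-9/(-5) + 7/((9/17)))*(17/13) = 8840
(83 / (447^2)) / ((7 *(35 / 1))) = 83 / 48953205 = 0.00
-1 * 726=-726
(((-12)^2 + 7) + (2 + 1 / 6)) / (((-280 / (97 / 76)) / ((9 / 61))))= -267429 / 2596160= -0.10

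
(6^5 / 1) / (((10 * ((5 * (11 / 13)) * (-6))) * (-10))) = 3.06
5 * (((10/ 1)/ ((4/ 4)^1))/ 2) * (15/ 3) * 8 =1000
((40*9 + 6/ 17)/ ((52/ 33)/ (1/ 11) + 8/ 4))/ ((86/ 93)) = 854577/ 42398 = 20.16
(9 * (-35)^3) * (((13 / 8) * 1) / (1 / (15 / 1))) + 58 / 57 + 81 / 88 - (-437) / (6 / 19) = -9404317.35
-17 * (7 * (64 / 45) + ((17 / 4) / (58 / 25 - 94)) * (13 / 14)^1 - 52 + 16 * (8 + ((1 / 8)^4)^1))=-22496189437 / 15402240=-1460.58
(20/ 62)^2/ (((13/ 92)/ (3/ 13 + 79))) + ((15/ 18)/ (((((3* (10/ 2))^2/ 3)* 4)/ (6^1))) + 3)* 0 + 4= 10125636/ 162409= 62.35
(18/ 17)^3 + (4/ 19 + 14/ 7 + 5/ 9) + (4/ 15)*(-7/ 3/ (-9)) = 152064161/ 37805535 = 4.02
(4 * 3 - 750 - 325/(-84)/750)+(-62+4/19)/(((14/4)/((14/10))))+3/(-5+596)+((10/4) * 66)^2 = 26462.29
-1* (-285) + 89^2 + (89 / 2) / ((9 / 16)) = 74566 / 9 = 8285.11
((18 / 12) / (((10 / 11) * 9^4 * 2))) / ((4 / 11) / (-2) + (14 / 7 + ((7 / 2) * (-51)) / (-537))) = 21659 / 370434060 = 0.00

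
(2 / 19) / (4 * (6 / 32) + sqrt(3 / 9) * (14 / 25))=45000 / 261041 - 11200 * sqrt(3) / 261041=0.10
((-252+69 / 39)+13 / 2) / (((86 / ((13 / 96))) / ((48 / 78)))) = -6337 / 26832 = -0.24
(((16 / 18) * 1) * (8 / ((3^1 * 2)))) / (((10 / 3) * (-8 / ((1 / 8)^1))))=-1 / 180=-0.01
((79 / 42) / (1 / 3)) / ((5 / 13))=14.67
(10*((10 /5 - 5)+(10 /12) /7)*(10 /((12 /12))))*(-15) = 30250 /7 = 4321.43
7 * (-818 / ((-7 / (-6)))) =-4908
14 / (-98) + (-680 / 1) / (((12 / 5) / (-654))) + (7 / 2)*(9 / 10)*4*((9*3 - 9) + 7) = 1299304 / 7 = 185614.86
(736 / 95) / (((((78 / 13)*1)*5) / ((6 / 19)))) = 736 / 9025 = 0.08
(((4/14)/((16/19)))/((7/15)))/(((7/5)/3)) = 4275/2744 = 1.56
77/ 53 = 1.45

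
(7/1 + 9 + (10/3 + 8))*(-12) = -328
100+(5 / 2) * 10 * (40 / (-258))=12400 / 129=96.12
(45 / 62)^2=2025 / 3844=0.53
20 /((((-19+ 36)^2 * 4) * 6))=5 /1734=0.00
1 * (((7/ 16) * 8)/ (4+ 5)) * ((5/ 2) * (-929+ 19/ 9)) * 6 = -145985/ 27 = -5406.85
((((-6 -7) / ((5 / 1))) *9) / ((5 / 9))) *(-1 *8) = 8424 / 25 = 336.96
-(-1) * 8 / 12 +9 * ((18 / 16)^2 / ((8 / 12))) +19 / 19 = 7201 / 384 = 18.75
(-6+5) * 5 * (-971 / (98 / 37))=179635 / 98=1833.01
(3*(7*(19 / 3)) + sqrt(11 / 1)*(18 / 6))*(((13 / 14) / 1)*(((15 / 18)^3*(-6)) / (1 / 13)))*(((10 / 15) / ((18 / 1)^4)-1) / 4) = 3326405875*sqrt(11) / 105815808 + 63201711625 / 45349632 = 1497.92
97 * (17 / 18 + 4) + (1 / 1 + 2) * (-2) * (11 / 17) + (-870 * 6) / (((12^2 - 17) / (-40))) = 82380571 / 38862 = 2119.82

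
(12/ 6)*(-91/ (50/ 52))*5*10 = -9464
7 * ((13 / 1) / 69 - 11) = -5222 / 69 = -75.68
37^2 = 1369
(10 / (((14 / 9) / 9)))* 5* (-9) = -2603.57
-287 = -287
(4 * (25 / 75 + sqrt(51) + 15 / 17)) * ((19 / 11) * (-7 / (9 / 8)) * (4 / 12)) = -4256 * sqrt(51) / 297 - 263872 / 15147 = -119.76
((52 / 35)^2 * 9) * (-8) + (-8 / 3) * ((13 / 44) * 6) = -2205268 / 13475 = -163.66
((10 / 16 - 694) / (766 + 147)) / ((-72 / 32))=1849 / 5478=0.34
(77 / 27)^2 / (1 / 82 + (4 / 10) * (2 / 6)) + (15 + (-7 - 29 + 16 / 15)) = 7819249 / 217485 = 35.95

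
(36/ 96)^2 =9/ 64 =0.14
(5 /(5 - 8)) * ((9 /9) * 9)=-15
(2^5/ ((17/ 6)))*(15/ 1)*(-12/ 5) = -6912/ 17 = -406.59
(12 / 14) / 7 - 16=-15.88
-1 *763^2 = -582169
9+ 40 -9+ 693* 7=4891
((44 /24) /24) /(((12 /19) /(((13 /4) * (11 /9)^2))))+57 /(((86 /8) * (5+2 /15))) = 3003276667 /1853736192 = 1.62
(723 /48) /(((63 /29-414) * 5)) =-6989 /955440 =-0.01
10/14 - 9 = -58/7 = -8.29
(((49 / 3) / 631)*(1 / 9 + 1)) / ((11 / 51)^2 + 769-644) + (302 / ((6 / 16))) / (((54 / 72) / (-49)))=-48591949937153 / 923536017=-52615.11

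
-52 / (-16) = 13 / 4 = 3.25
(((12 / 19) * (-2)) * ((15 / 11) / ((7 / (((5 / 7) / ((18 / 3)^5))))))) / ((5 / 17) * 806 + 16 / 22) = -425 / 4470967368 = -0.00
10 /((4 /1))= 5 /2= 2.50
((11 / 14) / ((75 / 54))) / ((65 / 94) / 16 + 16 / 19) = 314336 / 491925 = 0.64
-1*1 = -1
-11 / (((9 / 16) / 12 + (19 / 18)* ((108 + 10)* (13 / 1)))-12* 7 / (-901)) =-5708736 / 840410183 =-0.01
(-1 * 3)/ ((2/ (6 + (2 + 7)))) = -45/ 2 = -22.50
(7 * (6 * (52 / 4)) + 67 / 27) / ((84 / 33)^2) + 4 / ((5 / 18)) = 10483541 / 105840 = 99.05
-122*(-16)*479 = 935008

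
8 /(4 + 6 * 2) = 1 /2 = 0.50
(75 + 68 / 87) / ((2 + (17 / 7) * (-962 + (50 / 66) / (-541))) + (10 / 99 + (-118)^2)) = 823933803 / 126009963263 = 0.01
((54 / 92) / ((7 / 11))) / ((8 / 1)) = 0.12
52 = 52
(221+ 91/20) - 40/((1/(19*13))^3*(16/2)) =-1506917789/20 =-75345889.45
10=10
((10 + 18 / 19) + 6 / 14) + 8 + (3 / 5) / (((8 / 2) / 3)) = 52737 / 2660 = 19.83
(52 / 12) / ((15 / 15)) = 13 / 3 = 4.33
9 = 9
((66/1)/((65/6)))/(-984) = -33/5330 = -0.01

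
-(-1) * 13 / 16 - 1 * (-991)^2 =-15713283 / 16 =-982080.19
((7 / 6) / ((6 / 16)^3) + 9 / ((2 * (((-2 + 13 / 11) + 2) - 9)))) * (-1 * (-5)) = 1501025 / 13932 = 107.74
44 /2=22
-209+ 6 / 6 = -208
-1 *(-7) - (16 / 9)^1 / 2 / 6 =185 / 27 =6.85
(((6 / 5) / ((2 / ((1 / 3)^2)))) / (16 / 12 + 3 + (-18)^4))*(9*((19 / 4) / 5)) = 171 / 31494100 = 0.00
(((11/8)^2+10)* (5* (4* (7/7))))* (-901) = -3428305/16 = -214269.06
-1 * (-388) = 388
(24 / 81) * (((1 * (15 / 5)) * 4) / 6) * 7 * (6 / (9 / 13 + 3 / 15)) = 7280 / 261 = 27.89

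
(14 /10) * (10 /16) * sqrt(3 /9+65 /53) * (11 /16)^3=9317 * sqrt(9858) /2605056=0.36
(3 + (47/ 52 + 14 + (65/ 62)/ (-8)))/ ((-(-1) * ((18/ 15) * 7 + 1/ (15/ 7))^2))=25784775/ 114058672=0.23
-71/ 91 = -0.78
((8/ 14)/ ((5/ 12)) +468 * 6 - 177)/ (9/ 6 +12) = 20474/ 105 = 194.99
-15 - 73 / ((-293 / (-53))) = -8264 / 293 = -28.20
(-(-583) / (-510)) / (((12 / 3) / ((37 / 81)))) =-0.13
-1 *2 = -2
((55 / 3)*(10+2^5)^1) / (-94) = -385 / 47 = -8.19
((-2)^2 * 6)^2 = 576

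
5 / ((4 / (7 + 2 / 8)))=145 / 16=9.06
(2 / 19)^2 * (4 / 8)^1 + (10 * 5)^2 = 902502 / 361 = 2500.01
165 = 165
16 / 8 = 2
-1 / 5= -0.20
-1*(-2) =2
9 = 9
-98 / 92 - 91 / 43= -6293 / 1978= -3.18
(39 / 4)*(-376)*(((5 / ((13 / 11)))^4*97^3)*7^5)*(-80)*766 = 2425627042549462890600000 / 2197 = 1104063287459928489121.53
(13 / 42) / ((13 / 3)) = 0.07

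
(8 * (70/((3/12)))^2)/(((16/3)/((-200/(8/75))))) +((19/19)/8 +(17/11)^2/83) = -17715851987645/80344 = -220499999.85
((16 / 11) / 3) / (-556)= -4 / 4587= -0.00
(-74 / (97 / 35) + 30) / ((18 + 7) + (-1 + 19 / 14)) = 896 / 6887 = 0.13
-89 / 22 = -4.05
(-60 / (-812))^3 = 3375 / 8365427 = 0.00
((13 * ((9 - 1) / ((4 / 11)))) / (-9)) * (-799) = 228514 / 9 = 25390.44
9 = 9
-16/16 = -1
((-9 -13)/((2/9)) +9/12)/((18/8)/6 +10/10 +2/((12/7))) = -2358/61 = -38.66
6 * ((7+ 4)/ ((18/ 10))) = 110/ 3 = 36.67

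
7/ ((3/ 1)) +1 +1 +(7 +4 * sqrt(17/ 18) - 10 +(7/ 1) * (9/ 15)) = 2 * sqrt(34)/ 3 +83/ 15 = 9.42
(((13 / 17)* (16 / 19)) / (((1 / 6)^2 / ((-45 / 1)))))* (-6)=2021760 / 323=6259.32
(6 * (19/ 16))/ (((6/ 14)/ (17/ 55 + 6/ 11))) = 6251/ 440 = 14.21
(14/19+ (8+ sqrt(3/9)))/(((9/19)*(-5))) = -166/45- 19*sqrt(3)/135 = -3.93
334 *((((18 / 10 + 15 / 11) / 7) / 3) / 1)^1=50.32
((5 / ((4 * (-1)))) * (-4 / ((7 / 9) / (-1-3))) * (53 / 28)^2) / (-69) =42135 / 31556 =1.34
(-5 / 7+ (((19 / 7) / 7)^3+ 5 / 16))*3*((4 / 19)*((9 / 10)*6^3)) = -471350259 / 11176655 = -42.17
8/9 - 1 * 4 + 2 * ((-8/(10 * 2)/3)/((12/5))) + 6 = 25/9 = 2.78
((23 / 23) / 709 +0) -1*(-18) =12763 / 709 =18.00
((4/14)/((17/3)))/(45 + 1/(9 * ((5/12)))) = 90/80801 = 0.00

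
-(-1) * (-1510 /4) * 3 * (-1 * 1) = 2265 /2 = 1132.50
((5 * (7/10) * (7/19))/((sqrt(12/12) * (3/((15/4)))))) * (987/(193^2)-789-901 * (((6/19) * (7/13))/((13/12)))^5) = -1229028345818118517170814875/966339513455951601285124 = -1271.84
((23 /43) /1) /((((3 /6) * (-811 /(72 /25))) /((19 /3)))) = -20976 /871825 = -0.02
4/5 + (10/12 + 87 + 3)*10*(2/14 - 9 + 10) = 109084/105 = 1038.90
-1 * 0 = 0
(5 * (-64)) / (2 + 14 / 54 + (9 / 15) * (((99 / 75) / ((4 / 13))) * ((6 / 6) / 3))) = -4320000 / 42083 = -102.65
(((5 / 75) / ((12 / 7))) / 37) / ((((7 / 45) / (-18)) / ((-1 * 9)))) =81 / 74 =1.09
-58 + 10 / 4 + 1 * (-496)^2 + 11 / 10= 1229808 / 5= 245961.60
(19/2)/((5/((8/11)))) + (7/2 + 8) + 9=2407/110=21.88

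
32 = 32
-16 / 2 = -8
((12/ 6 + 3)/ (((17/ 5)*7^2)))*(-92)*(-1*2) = 4600/ 833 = 5.52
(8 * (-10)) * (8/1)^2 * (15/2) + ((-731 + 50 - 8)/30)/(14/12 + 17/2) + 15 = -11132339/290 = -38387.38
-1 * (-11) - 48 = -37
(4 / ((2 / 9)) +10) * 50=1400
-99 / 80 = -1.24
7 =7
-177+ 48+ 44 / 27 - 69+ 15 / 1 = -4897 / 27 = -181.37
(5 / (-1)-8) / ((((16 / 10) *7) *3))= -65 / 168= -0.39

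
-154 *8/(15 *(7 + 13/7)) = -4312/465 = -9.27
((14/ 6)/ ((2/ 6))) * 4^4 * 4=7168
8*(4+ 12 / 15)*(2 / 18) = 64 / 15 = 4.27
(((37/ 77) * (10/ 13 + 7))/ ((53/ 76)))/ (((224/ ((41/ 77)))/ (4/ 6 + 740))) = 294023423/ 31195164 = 9.43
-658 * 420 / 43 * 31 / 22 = -4283580 / 473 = -9056.19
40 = 40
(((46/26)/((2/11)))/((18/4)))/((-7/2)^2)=1012/5733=0.18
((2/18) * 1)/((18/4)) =2/81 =0.02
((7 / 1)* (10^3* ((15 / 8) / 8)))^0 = 1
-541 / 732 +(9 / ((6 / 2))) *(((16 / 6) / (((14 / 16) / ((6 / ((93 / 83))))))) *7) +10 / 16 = 15548359 / 45384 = 342.60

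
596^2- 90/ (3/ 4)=355096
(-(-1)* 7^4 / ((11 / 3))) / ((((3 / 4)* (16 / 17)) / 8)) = 81634 / 11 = 7421.27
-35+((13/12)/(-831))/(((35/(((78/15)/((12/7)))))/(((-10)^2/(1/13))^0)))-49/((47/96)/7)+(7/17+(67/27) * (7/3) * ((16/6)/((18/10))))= -70340327479111/96806680200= -726.61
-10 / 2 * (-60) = 300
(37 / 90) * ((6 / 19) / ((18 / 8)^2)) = 592 / 23085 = 0.03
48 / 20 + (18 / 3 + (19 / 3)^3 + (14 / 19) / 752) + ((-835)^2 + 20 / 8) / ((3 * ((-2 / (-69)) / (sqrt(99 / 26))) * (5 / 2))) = 253105721 / 964440 + 19243479 * sqrt(286) / 52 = 6258661.66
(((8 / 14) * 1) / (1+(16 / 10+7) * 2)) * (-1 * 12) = -240 / 637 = -0.38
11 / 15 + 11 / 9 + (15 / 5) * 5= 16.96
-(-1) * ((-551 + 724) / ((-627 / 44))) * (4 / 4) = -12.14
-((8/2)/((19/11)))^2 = -1936/361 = -5.36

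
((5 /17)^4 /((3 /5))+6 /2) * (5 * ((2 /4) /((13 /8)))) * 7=105673960 /3257319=32.44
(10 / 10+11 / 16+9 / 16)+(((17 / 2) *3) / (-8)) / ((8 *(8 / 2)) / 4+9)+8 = 161 / 16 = 10.06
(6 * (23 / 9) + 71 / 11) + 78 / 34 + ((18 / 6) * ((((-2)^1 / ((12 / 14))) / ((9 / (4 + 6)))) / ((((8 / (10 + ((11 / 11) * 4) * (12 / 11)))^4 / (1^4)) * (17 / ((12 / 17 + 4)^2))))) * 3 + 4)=-62102723864 / 215793699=-287.79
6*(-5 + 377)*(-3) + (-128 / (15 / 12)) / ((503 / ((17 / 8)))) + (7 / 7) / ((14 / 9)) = -235758757 / 35210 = -6695.79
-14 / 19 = -0.74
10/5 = 2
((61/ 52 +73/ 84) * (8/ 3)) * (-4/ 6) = -8920/ 2457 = -3.63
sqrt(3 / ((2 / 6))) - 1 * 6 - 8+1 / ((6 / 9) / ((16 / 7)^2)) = -155 / 49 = -3.16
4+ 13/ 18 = 85/ 18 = 4.72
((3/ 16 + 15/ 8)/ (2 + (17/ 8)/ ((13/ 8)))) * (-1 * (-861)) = 369369/ 688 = 536.87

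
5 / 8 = 0.62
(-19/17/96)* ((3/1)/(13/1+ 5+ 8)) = -19/14144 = -0.00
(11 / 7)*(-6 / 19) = -66 / 133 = -0.50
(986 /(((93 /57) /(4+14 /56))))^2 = 25357059121 /3844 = 6596529.43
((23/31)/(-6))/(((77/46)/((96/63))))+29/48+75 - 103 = -27.51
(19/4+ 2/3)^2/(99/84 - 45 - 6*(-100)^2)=-29575/60524172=-0.00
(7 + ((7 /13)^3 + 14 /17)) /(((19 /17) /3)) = 894096 /41743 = 21.42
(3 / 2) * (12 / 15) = 6 / 5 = 1.20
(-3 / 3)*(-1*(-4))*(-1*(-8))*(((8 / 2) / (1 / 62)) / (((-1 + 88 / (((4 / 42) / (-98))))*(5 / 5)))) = 0.09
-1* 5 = -5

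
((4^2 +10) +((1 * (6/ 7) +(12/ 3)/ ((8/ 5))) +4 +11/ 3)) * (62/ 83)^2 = 2988710/ 144669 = 20.66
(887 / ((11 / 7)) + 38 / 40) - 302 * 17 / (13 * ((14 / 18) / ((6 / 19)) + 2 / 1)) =476.92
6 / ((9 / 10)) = 20 / 3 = 6.67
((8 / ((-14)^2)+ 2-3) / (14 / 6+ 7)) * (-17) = 2397 / 1372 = 1.75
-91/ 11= -8.27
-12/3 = -4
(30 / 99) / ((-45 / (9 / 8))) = -1 / 132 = -0.01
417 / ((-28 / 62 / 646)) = -4175421 / 7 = -596488.71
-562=-562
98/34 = 49/17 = 2.88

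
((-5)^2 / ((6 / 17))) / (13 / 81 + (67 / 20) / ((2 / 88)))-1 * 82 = -9743593 / 119524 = -81.52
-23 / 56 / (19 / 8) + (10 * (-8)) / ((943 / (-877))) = 9309591 / 125419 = 74.23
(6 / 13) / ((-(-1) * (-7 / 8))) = -48 / 91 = -0.53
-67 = -67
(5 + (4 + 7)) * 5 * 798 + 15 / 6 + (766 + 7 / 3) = 387665 / 6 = 64610.83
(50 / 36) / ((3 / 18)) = 8.33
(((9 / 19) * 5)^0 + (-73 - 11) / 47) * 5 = -185 / 47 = -3.94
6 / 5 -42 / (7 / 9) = -264 / 5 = -52.80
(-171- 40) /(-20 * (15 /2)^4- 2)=844 /253133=0.00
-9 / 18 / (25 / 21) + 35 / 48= 371 / 1200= 0.31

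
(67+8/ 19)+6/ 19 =1287/ 19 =67.74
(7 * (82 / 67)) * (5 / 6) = 1435 / 201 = 7.14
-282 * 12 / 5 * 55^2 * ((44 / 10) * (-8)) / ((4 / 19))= 342311904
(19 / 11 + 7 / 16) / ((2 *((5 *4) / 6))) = 1143 / 3520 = 0.32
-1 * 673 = -673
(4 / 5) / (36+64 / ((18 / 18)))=0.01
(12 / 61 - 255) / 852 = -5181 / 17324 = -0.30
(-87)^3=-658503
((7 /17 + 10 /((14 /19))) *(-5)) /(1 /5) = -41600 /119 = -349.58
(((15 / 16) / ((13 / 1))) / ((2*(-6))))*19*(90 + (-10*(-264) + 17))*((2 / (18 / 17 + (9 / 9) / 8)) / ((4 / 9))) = -39927645 / 33488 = -1192.30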